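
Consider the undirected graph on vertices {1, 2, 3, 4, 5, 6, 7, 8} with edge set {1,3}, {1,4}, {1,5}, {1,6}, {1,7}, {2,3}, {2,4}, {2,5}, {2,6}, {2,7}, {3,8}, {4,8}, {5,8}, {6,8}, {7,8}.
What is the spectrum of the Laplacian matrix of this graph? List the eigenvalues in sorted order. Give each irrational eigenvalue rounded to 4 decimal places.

[0, 3, 3, 3, 3, 5, 5, 8]

With the vertex order [1, 2, 3, 4, 5, 6, 7, 8], the degrees are [5, 5, 3, 3, 3, 3, 3, 5], giving D = diag(5, 5, 3, 3, 3, 3, 3, 5) and L = D - A. Since every row of L sums to 0, the all-ones vector is in the kernel and 0 is an eigenvalue. The single zero eigenvalue shows the graph is connected. The eigenvalues sum to 30, which equals trace(L) = 2|E|.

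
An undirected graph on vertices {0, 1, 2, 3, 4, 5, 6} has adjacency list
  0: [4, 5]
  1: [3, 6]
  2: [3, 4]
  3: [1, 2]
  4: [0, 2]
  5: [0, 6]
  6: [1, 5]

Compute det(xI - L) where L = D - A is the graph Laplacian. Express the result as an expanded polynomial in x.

Reading degrees in the order [0, 1, 2, 3, 4, 5, 6] gives [2, 2, 2, 2, 2, 2, 2]; set D = diag(2, 2, 2, 2, 2, 2, 2) and form L = D - A. L has integer entries, so p(x) = det(xI - L) has integer coefficients. Expanding the determinant yields x^7 - 14x^6 + 77x^5 - 210x^4 + 294x^3 - 196x^2 + 49x. The coefficient of x^6 equals -trace(L) = -14, matching the sum of degrees. By the matrix-tree theorem the graph has (1/7) * product of the nonzero eigenvalues = 7 spanning trees. There is one zero in the spectrum, matching the 1 component.

x^7 - 14x^6 + 77x^5 - 210x^4 + 294x^3 - 196x^2 + 49x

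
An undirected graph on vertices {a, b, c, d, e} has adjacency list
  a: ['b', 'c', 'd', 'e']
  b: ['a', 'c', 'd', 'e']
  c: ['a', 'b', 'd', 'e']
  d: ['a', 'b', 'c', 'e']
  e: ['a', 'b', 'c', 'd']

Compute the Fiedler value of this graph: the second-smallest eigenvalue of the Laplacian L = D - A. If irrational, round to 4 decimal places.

With the vertex order [a, b, c, d, e], the degrees are [4, 4, 4, 4, 4], giving D = diag(4, 4, 4, 4, 4) and L = D - A. The smallest Laplacian eigenvalue is always 0. The next one, lambda_2 = 5, measures how hard the graph is to disconnect: larger values mean better connectivity.

5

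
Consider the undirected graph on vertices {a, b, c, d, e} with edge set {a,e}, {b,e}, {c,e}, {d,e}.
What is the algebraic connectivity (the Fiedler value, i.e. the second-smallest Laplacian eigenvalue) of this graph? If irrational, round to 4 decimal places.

Each diagonal entry of L is the vertex degree and each off-diagonal entry is -1 where an edge is present, 0 otherwise; in the order [a, b, c, d, e] the diagonal is [1, 1, 1, 1, 4]. The smallest Laplacian eigenvalue is always 0. The next one, lambda_2 = 1, measures how hard the graph is to disconnect: larger values mean better connectivity. The largest eigenvalue, 5, is at most the vertex count 5.

1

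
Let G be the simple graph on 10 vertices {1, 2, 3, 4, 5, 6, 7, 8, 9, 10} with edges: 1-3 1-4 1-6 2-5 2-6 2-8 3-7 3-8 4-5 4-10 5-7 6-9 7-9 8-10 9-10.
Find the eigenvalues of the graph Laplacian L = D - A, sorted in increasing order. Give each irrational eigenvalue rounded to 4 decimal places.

[0, 2, 2, 2, 2, 2, 5, 5, 5, 5]

With the vertex order [1, 2, 3, 4, 5, 6, 7, 8, 9, 10], the degrees are [3, 3, 3, 3, 3, 3, 3, 3, 3, 3], giving D = diag(3, 3, 3, 3, 3, 3, 3, 3, 3, 3) and L = D - A. Diagonalising L (or applying a numerical eigensolver to the 10x10 matrix) gives the spectrum above. The largest eigenvalue, 5, is at most the vertex count 10.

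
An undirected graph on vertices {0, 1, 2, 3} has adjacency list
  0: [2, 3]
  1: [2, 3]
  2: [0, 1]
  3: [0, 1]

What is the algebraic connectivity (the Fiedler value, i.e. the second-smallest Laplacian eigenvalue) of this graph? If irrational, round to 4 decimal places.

Reading degrees in the order [0, 1, 2, 3] gives [2, 2, 2, 2]; set D = diag(2, 2, 2, 2) and form L = D - A. Computing the eigenvalues of L and sorting gives [0, 2, 2, 4]. The Fiedler value lambda_2 = 2 is strictly positive, so the graph is connected. The eigenvalues sum to 8, which equals trace(L) = 2|E|.

2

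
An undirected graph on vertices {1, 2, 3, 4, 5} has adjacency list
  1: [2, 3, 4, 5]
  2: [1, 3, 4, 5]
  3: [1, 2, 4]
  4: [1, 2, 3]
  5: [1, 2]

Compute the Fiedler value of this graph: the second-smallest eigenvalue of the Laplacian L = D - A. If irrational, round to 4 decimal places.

2

With the vertex order [1, 2, 3, 4, 5], the degrees are [4, 4, 3, 3, 2], giving D = diag(4, 4, 3, 3, 2) and L = D - A. The smallest Laplacian eigenvalue is always 0. The next one, lambda_2 = 2, measures how hard the graph is to disconnect: larger values mean better connectivity. There is one zero in the spectrum, matching the 1 component. The eigenvalues sum to 16, which equals trace(L) = 2|E|.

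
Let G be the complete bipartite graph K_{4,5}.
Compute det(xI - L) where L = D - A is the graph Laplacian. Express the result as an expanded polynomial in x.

The graph has 9 vertices and degree multiset [5, 5, 5, 5, 4, 4, 4, 4, 4]; D is the diagonal matrix of degrees and L = D - A. L has integer entries, so p(x) = det(xI - L) has integer coefficients. Expanding the determinant yields x^9 - 40x^8 + 690x^7 - 6720x^6 + 40485x^5 - 154704x^4 + 366560x^3 - 492800x^2 + 288000x. The constant term is 0 because L is singular (the all-ones vector lies in its kernel). By the matrix-tree theorem the graph has (1/9) * product of the nonzero eigenvalues = 32000 spanning trees.

x^9 - 40x^8 + 690x^7 - 6720x^6 + 40485x^5 - 154704x^4 + 366560x^3 - 492800x^2 + 288000x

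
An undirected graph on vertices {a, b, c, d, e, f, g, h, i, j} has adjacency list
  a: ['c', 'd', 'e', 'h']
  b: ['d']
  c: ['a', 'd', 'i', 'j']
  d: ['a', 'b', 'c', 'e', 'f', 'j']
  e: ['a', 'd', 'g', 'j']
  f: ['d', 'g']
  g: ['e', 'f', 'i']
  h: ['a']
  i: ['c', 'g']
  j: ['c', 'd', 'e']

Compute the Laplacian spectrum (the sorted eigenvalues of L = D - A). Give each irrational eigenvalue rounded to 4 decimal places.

[0, 0.7437, 0.8966, 1.6784, 1.8055, 3.1485, 3.6892, 4.8859, 5.9928, 7.1594]

With the vertex order [a, b, c, d, e, f, g, h, i, j], the degrees are [4, 1, 4, 6, 4, 2, 3, 1, 2, 3], giving D = diag(4, 1, 4, 6, 4, 2, 3, 1, 2, 3) and L = D - A. Diagonalising L (or applying a numerical eigensolver to the 10x10 matrix) gives the spectrum above. The single zero eigenvalue shows the graph is connected.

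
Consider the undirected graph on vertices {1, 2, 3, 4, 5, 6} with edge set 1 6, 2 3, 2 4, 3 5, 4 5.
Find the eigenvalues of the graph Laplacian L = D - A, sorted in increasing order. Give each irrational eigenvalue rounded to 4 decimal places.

Each diagonal entry of L is the vertex degree and each off-diagonal entry is -1 where an edge is present, 0 otherwise; in the order [1, 2, 3, 4, 5, 6] the diagonal is [1, 2, 2, 2, 2, 1]. Since every row of L sums to 0, the all-ones vector is in the kernel and 0 is an eigenvalue. The 2 zero eigenvalues correspond to the 2 connected components.

[0, 0, 2, 2, 2, 4]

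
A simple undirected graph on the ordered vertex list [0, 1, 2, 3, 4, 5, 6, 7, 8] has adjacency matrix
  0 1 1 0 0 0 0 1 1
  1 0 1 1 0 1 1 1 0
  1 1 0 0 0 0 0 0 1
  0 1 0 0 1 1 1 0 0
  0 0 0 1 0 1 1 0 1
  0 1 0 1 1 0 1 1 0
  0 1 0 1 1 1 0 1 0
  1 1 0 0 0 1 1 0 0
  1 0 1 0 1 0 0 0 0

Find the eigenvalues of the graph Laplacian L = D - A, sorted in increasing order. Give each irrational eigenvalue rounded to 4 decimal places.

[0, 1.5742, 2.7910, 3.7848, 4.9093, 5.4254, 6, 6.2383, 7.2770]

With the vertex order [0, 1, 2, 3, 4, 5, 6, 7, 8], the degrees are [4, 6, 3, 4, 4, 5, 5, 4, 3], giving D = diag(4, 6, 3, 4, 4, 5, 5, 4, 3) and L = D - A. Diagonalising L (or applying a numerical eigensolver to the 9x9 matrix) gives the spectrum above. The largest eigenvalue, 7.2770, is at most the vertex count 9. By the matrix-tree theorem the graph has (1/9) * product of the nonzero eigenvalues = 13404 spanning trees.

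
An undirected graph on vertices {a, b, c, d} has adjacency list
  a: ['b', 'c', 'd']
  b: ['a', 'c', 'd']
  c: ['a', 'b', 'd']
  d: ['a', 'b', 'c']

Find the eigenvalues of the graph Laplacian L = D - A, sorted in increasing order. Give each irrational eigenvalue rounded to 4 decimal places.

Reading degrees in the order [a, b, c, d] gives [3, 3, 3, 3]; set D = diag(3, 3, 3, 3) and form L = D - A. The multiplicity of 0 as a Laplacian eigenvalue equals the number of connected components. The single zero eigenvalue shows the graph is connected. The largest eigenvalue, 4, is at most the vertex count 4.

[0, 4, 4, 4]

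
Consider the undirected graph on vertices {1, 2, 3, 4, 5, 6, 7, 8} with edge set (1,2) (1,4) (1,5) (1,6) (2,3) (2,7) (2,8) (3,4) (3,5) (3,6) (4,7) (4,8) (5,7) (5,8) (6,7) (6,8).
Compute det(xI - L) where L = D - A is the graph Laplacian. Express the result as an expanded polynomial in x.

x^8 - 32x^7 + 432x^6 - 3200x^5 + 14080x^4 - 36864x^3 + 53248x^2 - 32768x

Each diagonal entry of L is the vertex degree and each off-diagonal entry is -1 where an edge is present, 0 otherwise; in the order [1, 2, 3, 4, 5, 6, 7, 8] the diagonal is [4, 4, 4, 4, 4, 4, 4, 4]. Computing det(xI - L) by cofactor expansion (or equivalently via sum-over-permutations) gives x^8 - 32x^7 + 432x^6 - 3200x^5 + 14080x^4 - 36864x^3 + 53248x^2 - 32768x. The constant term is 0 because L is singular (the all-ones vector lies in its kernel). By the matrix-tree theorem the graph has (1/8) * product of the nonzero eigenvalues = 4096 spanning trees.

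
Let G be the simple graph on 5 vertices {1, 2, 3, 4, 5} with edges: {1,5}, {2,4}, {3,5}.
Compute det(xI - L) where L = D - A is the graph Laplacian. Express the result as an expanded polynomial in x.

x^5 - 6x^4 + 11x^3 - 6x^2

With the vertex order [1, 2, 3, 4, 5], the degrees are [1, 1, 1, 1, 2], giving D = diag(1, 1, 1, 1, 2) and L = D - A. L has integer entries, so p(x) = det(xI - L) has integer coefficients. Expanding the determinant yields x^5 - 6x^4 + 11x^3 - 6x^2. The constant term is 0 because L is singular (the all-ones vector lies in its kernel). There are 2 zeros in the spectrum, matching the 2 components. The eigenvalues sum to 6, which equals trace(L) = 2|E|.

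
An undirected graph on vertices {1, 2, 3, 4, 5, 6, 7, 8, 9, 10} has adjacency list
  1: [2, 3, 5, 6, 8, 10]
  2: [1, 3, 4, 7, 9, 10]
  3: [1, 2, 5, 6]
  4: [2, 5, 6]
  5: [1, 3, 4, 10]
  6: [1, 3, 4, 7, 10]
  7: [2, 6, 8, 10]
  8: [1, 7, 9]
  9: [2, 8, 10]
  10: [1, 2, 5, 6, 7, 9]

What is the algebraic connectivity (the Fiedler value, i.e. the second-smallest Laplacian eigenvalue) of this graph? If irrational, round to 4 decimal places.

1.8460

Each diagonal entry of L is the vertex degree and each off-diagonal entry is -1 where an edge is present, 0 otherwise; in the order [1, 2, 3, 4, 5, 6, 7, 8, 9, 10] the diagonal is [6, 6, 4, 3, 4, 5, 4, 3, 3, 6]. The smallest Laplacian eigenvalue is always 0. The next one, lambda_2 = 1.8460, measures how hard the graph is to disconnect: larger values mean better connectivity. The largest eigenvalue, 8.2902, is at most the vertex count 10.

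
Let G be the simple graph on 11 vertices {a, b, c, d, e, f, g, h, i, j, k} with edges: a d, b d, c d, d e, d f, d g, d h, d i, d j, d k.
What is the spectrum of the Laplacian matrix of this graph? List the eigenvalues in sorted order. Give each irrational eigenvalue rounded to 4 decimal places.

Reading degrees in the order [a, b, c, d, e, f, g, h, i, j, k] gives [1, 1, 1, 10, 1, 1, 1, 1, 1, 1, 1]; set D = diag(1, 1, 1, 10, 1, 1, 1, 1, 1, 1, 1) and form L = D - A. Since every row of L sums to 0, the all-ones vector is in the kernel and 0 is an eigenvalue. The largest eigenvalue, 11, is at most the vertex count 11. There is one zero in the spectrum, matching the 1 component.

[0, 1, 1, 1, 1, 1, 1, 1, 1, 1, 11]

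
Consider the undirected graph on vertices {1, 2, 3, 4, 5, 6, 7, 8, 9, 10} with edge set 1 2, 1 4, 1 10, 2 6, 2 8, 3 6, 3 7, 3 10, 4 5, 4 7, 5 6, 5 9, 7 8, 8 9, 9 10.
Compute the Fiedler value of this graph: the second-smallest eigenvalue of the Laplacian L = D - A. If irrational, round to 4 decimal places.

With the vertex order [1, 2, 3, 4, 5, 6, 7, 8, 9, 10], the degrees are [3, 3, 3, 3, 3, 3, 3, 3, 3, 3], giving D = diag(3, 3, 3, 3, 3, 3, 3, 3, 3, 3) and L = D - A. The smallest Laplacian eigenvalue is always 0. The next one, lambda_2 = 2, measures how hard the graph is to disconnect: larger values mean better connectivity. There is one zero in the spectrum, matching the 1 component.

2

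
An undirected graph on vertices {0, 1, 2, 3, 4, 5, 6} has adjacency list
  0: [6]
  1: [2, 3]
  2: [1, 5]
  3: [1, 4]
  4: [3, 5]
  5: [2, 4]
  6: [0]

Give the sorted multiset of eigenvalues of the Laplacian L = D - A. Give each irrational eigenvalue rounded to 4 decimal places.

[0, 0, 1.3820, 1.3820, 2, 3.6180, 3.6180]

With the vertex order [0, 1, 2, 3, 4, 5, 6], the degrees are [1, 2, 2, 2, 2, 2, 1], giving D = diag(1, 2, 2, 2, 2, 2, 1) and L = D - A. Since every row of L sums to 0, the all-ones vector is in the kernel and 0 is an eigenvalue. The 2 zero eigenvalues correspond to the 2 connected components. There are 2 zeros in the spectrum, matching the 2 components.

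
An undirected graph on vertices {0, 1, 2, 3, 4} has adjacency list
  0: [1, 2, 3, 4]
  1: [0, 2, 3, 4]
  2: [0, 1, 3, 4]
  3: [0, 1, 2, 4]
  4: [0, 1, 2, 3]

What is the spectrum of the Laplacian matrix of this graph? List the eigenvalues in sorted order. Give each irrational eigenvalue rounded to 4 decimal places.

[0, 5, 5, 5, 5]

With the vertex order [0, 1, 2, 3, 4], the degrees are [4, 4, 4, 4, 4], giving D = diag(4, 4, 4, 4, 4) and L = D - A. Since every row of L sums to 0, the all-ones vector is in the kernel and 0 is an eigenvalue. There is one zero in the spectrum, matching the 1 component.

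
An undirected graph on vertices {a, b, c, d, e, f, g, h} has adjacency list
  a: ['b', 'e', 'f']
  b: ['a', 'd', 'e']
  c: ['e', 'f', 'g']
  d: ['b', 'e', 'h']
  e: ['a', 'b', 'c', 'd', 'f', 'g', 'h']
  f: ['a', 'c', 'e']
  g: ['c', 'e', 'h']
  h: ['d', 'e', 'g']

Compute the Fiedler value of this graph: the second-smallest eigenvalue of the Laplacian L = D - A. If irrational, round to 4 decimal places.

1.7530

Reading degrees in the order [a, b, c, d, e, f, g, h] gives [3, 3, 3, 3, 7, 3, 3, 3]; set D = diag(3, 3, 3, 3, 7, 3, 3, 3) and form L = D - A. The sorted Laplacian eigenvalues are [0, 1.7530, 1.7530, 3.4450, 3.4450, 4.8019, 4.8019, 8]; the algebraic connectivity is the second entry, 1.7530.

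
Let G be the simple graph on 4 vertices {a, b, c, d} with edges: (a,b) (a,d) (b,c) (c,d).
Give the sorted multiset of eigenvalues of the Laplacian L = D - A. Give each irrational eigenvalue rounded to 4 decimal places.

With the vertex order [a, b, c, d], the degrees are [2, 2, 2, 2], giving D = diag(2, 2, 2, 2) and L = D - A. The multiplicity of 0 as a Laplacian eigenvalue equals the number of connected components. The single zero eigenvalue shows the graph is connected. By the matrix-tree theorem the graph has (1/4) * product of the nonzero eigenvalues = 4 spanning trees. The eigenvalues sum to 8, which equals trace(L) = 2|E|.

[0, 2, 2, 4]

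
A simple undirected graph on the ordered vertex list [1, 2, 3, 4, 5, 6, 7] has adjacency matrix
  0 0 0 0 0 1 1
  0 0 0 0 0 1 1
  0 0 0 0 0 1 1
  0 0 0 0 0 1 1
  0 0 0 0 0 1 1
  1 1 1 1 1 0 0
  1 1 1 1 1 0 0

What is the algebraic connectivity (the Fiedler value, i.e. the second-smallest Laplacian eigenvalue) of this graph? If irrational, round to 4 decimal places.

2

With the vertex order [1, 2, 3, 4, 5, 6, 7], the degrees are [2, 2, 2, 2, 2, 5, 5], giving D = diag(2, 2, 2, 2, 2, 5, 5) and L = D - A. Computing the eigenvalues of L and sorting gives [0, 2, 2, 2, 2, 5, 7]. The Fiedler value lambda_2 = 2 is strictly positive, so the graph is connected. The largest eigenvalue, 7, is at most the vertex count 7.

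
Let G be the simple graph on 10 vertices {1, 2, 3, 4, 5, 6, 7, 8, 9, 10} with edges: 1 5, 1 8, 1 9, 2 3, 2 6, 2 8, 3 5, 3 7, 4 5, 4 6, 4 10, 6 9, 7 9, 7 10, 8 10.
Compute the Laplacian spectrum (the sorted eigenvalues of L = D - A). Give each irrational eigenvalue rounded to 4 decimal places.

With the vertex order [1, 2, 3, 4, 5, 6, 7, 8, 9, 10], the degrees are [3, 3, 3, 3, 3, 3, 3, 3, 3, 3], giving D = diag(3, 3, 3, 3, 3, 3, 3, 3, 3, 3) and L = D - A. The multiplicity of 0 as a Laplacian eigenvalue equals the number of connected components. The single zero eigenvalue shows the graph is connected. By the matrix-tree theorem the graph has (1/10) * product of the nonzero eigenvalues = 2000 spanning trees. The largest eigenvalue, 5, is at most the vertex count 10.

[0, 2, 2, 2, 2, 2, 5, 5, 5, 5]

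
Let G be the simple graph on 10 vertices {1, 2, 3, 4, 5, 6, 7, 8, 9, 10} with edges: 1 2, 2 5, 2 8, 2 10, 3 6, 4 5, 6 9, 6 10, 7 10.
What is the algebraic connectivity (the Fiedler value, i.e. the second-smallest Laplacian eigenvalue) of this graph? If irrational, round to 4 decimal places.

Reading degrees in the order [1, 2, 3, 4, 5, 6, 7, 8, 9, 10] gives [1, 4, 1, 1, 2, 3, 1, 1, 1, 3]; set D = diag(1, 4, 1, 1, 2, 3, 1, 1, 1, 3) and form L = D - A. The smallest Laplacian eigenvalue is always 0. The next one, lambda_2 = 0.2015, measures how hard the graph is to disconnect: larger values mean better connectivity. The eigenvalues sum to 18, which equals trace(L) = 2|E|.

0.2015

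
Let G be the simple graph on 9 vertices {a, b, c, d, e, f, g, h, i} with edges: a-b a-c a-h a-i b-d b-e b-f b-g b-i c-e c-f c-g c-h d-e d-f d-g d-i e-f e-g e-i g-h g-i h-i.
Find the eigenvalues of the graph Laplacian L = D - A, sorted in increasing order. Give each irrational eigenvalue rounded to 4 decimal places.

Reading degrees in the order [a, b, c, d, e, f, g, h, i] gives [4, 6, 5, 5, 6, 4, 6, 4, 6]; set D = diag(4, 6, 5, 5, 6, 4, 6, 4, 6) and form L = D - A. The multiplicity of 0 as a Laplacian eigenvalue equals the number of connected components. The single zero eigenvalue shows the graph is connected. There is one zero in the spectrum, matching the 1 component.

[0, 2.7319, 4.1694, 4.5053, 5.5640, 6.4991, 7, 7.5866, 7.9437]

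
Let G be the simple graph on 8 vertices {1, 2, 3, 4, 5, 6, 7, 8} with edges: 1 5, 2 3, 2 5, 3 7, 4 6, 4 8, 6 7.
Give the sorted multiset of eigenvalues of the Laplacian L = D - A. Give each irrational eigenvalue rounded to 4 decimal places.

[0, 0.1522, 0.5858, 1.2346, 2, 2.7654, 3.4142, 3.8478]

With the vertex order [1, 2, 3, 4, 5, 6, 7, 8], the degrees are [1, 2, 2, 2, 2, 2, 2, 1], giving D = diag(1, 2, 2, 2, 2, 2, 2, 1) and L = D - A. Diagonalising L (or applying a numerical eigensolver to the 8x8 matrix) gives the spectrum above. The largest eigenvalue, 3.8478, is at most the vertex count 8.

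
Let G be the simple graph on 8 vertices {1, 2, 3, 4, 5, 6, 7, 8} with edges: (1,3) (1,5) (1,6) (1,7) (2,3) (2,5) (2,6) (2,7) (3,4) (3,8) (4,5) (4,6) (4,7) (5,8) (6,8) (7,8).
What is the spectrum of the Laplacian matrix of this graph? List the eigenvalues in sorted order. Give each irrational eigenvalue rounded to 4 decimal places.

[0, 4, 4, 4, 4, 4, 4, 8]

With the vertex order [1, 2, 3, 4, 5, 6, 7, 8], the degrees are [4, 4, 4, 4, 4, 4, 4, 4], giving D = diag(4, 4, 4, 4, 4, 4, 4, 4) and L = D - A. Since every row of L sums to 0, the all-ones vector is in the kernel and 0 is an eigenvalue. The single zero eigenvalue shows the graph is connected. The eigenvalues sum to 32, which equals trace(L) = 2|E|.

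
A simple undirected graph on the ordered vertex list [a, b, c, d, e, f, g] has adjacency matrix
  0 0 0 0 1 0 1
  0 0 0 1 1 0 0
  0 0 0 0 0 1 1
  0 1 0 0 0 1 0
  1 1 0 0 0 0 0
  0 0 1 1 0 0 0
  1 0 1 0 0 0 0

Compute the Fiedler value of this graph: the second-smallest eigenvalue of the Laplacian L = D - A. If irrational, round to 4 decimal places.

0.7530

Reading degrees in the order [a, b, c, d, e, f, g] gives [2, 2, 2, 2, 2, 2, 2]; set D = diag(2, 2, 2, 2, 2, 2, 2) and form L = D - A. The sorted Laplacian eigenvalues are [0, 0.7530, 0.7530, 2.4450, 2.4450, 3.8019, 3.8019]; the algebraic connectivity is the second entry, 0.7530. The eigenvalues sum to 14, which equals trace(L) = 2|E|.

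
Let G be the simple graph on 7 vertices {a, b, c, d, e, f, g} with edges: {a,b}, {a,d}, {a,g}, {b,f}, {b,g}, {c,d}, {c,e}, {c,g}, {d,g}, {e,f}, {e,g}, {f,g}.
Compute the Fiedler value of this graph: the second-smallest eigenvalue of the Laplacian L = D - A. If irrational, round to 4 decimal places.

Each diagonal entry of L is the vertex degree and each off-diagonal entry is -1 where an edge is present, 0 otherwise; in the order [a, b, c, d, e, f, g] the diagonal is [3, 3, 3, 3, 3, 3, 6]. The sorted Laplacian eigenvalues are [0, 2, 2, 4, 4, 5, 7]; the algebraic connectivity is the second entry, 2. The largest eigenvalue, 7, is at most the vertex count 7.

2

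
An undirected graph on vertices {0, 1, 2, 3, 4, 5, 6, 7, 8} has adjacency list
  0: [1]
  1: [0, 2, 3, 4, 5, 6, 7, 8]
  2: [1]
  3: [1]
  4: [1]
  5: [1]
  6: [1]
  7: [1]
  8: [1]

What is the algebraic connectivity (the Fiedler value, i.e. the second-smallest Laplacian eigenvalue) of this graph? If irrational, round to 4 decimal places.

1

With the vertex order [0, 1, 2, 3, 4, 5, 6, 7, 8], the degrees are [1, 8, 1, 1, 1, 1, 1, 1, 1], giving D = diag(1, 8, 1, 1, 1, 1, 1, 1, 1) and L = D - A. Computing the eigenvalues of L and sorting gives [0, 1, 1, 1, 1, 1, 1, 1, 9]. The Fiedler value lambda_2 = 1 is strictly positive, so the graph is connected.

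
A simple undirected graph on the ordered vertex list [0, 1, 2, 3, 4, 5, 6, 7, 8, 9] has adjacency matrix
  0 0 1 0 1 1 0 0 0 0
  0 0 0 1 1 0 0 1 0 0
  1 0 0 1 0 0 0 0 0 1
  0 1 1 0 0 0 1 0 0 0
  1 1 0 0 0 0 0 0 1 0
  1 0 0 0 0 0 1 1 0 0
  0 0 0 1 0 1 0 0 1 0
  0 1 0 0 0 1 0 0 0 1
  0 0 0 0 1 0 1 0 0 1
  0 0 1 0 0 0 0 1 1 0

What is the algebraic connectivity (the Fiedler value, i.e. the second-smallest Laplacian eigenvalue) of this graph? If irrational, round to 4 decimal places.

2

With the vertex order [0, 1, 2, 3, 4, 5, 6, 7, 8, 9], the degrees are [3, 3, 3, 3, 3, 3, 3, 3, 3, 3], giving D = diag(3, 3, 3, 3, 3, 3, 3, 3, 3, 3) and L = D - A. Computing the eigenvalues of L and sorting gives [0, 2, 2, 2, 2, 2, 5, 5, 5, 5]. The Fiedler value lambda_2 = 2 is strictly positive, so the graph is connected. The eigenvalues sum to 30, which equals trace(L) = 2|E|.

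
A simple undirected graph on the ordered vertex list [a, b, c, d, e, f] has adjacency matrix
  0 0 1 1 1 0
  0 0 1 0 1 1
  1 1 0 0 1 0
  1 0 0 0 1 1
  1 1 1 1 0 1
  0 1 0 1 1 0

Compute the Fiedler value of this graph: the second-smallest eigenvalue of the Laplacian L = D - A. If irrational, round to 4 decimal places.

2.3820

Each diagonal entry of L is the vertex degree and each off-diagonal entry is -1 where an edge is present, 0 otherwise; in the order [a, b, c, d, e, f] the diagonal is [3, 3, 3, 3, 5, 3]. The smallest Laplacian eigenvalue is always 0. The next one, lambda_2 = 2.3820, measures how hard the graph is to disconnect: larger values mean better connectivity. By the matrix-tree theorem the graph has (1/6) * product of the nonzero eigenvalues = 121 spanning trees. There is one zero in the spectrum, matching the 1 component.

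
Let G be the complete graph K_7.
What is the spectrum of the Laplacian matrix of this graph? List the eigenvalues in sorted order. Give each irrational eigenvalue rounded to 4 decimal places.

The graph has 7 vertices and degree multiset [6, 6, 6, 6, 6, 6, 6]; D is the diagonal matrix of degrees and L = D - A. L is symmetric positive semidefinite, so every eigenvalue is real and nonnegative. There is one zero in the spectrum, matching the 1 component.

[0, 7, 7, 7, 7, 7, 7]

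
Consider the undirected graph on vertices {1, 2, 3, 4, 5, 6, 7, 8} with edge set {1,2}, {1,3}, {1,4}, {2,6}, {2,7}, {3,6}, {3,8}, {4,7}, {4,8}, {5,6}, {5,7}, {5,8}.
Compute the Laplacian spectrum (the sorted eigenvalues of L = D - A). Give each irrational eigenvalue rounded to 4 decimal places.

[0, 2, 2, 2, 4, 4, 4, 6]

With the vertex order [1, 2, 3, 4, 5, 6, 7, 8], the degrees are [3, 3, 3, 3, 3, 3, 3, 3], giving D = diag(3, 3, 3, 3, 3, 3, 3, 3) and L = D - A. L is symmetric positive semidefinite, so every eigenvalue is real and nonnegative. The largest eigenvalue, 6, is at most the vertex count 8.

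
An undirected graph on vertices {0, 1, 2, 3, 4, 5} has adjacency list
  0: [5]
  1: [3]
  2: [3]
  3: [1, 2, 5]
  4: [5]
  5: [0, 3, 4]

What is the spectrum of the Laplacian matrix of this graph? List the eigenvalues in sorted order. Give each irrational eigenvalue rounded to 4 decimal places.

Reading degrees in the order [0, 1, 2, 3, 4, 5] gives [1, 1, 1, 3, 1, 3]; set D = diag(1, 1, 1, 3, 1, 3) and form L = D - A. Diagonalising L (or applying a numerical eigensolver to the 6x6 matrix) gives the spectrum above. There is one zero in the spectrum, matching the 1 component. The largest eigenvalue, 4.5616, is at most the vertex count 6.

[0, 0.4384, 1, 1, 3, 4.5616]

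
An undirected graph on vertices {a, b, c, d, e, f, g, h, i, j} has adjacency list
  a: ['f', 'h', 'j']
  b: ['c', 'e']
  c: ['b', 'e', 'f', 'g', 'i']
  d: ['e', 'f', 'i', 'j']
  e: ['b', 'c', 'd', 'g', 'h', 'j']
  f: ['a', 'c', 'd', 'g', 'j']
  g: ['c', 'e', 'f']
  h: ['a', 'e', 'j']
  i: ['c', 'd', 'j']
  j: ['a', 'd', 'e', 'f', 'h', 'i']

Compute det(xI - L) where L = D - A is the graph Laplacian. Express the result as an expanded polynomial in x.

x^10 - 40x^9 + 691x^8 - 6754x^7 + 41084x^6 - 160976x^5 + 405506x^4 - 632118x^3 + 552374x^2 - 205820x

With the vertex order [a, b, c, d, e, f, g, h, i, j], the degrees are [3, 2, 5, 4, 6, 5, 3, 3, 3, 6], giving D = diag(3, 2, 5, 4, 6, 5, 3, 3, 3, 6) and L = D - A. Computing det(xI - L) by cofactor expansion (or equivalently via sum-over-permutations) gives x^10 - 40x^9 + 691x^8 - 6754x^7 + 41084x^6 - 160976x^5 + 405506x^4 - 632118x^3 + 552374x^2 - 205820x. The coefficient of x^9 equals -trace(L) = -40, matching the sum of degrees. The largest eigenvalue, 7.9978, is at most the vertex count 10. There is one zero in the spectrum, matching the 1 component.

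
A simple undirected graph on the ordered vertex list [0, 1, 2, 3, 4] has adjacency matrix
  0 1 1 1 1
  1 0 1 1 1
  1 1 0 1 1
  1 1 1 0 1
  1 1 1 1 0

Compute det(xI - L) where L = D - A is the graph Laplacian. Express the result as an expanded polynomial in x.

x^5 - 20x^4 + 150x^3 - 500x^2 + 625x

With the vertex order [0, 1, 2, 3, 4], the degrees are [4, 4, 4, 4, 4], giving D = diag(4, 4, 4, 4, 4) and L = D - A. The eigenvalues of L are [0, 5, 5, 5, 5]; the characteristic polynomial is the product of (x - lambda_i), which multiplies out to x^5 - 20x^4 + 150x^3 - 500x^2 + 625x. The constant term is 0 because L is singular (the all-ones vector lies in its kernel). By the matrix-tree theorem the graph has (1/5) * product of the nonzero eigenvalues = 125 spanning trees.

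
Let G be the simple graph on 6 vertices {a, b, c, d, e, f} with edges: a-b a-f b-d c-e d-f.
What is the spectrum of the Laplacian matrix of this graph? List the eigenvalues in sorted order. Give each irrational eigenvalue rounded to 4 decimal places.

[0, 0, 2, 2, 2, 4]

Each diagonal entry of L is the vertex degree and each off-diagonal entry is -1 where an edge is present, 0 otherwise; in the order [a, b, c, d, e, f] the diagonal is [2, 2, 1, 2, 1, 2]. L is symmetric positive semidefinite, so every eigenvalue is real and nonnegative. The 2 zero eigenvalues correspond to the 2 connected components. There are 2 zeros in the spectrum, matching the 2 components.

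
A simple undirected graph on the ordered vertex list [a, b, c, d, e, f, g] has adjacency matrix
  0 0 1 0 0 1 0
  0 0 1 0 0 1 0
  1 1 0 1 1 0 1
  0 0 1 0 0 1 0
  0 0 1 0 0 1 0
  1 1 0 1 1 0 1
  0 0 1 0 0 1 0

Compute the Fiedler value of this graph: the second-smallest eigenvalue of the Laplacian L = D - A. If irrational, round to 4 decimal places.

With the vertex order [a, b, c, d, e, f, g], the degrees are [2, 2, 5, 2, 2, 5, 2], giving D = diag(2, 2, 5, 2, 2, 5, 2) and L = D - A. The smallest Laplacian eigenvalue is always 0. The next one, lambda_2 = 2, measures how hard the graph is to disconnect: larger values mean better connectivity.

2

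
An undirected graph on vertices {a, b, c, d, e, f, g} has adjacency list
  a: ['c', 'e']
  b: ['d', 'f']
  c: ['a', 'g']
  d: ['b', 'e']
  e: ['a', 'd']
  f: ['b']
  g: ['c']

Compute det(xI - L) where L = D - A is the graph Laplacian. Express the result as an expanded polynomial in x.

Each diagonal entry of L is the vertex degree and each off-diagonal entry is -1 where an edge is present, 0 otherwise; in the order [a, b, c, d, e, f, g] the diagonal is [2, 2, 2, 2, 2, 1, 1]. L has integer entries, so p(x) = det(xI - L) has integer coefficients. Expanding the determinant yields x^7 - 12x^6 + 55x^5 - 120x^4 + 126x^3 - 56x^2 + 7x. The coefficient of x^6 equals -trace(L) = -12, matching the sum of degrees.

x^7 - 12x^6 + 55x^5 - 120x^4 + 126x^3 - 56x^2 + 7x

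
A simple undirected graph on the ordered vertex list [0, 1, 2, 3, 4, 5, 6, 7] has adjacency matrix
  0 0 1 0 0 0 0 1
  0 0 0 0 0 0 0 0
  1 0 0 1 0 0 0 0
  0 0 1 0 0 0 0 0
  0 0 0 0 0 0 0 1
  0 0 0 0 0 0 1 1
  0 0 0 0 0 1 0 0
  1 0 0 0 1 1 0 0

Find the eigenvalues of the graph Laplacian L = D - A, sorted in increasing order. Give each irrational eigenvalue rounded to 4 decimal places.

[0, 0, 0.2603, 0.6262, 1.4055, 2.2742, 3.0996, 4.3342]

With the vertex order [0, 1, 2, 3, 4, 5, 6, 7], the degrees are [2, 0, 2, 1, 1, 2, 1, 3], giving D = diag(2, 0, 2, 1, 1, 2, 1, 3) and L = D - A. Since every row of L sums to 0, the all-ones vector is in the kernel and 0 is an eigenvalue. The 2 zero eigenvalues correspond to the 2 connected components. The largest eigenvalue, 4.3342, is at most the vertex count 8.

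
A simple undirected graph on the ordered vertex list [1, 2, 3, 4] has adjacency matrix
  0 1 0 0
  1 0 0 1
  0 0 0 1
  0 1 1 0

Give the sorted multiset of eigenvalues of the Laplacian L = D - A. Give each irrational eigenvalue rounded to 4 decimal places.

Reading degrees in the order [1, 2, 3, 4] gives [1, 2, 1, 2]; set D = diag(1, 2, 1, 2) and form L = D - A. L is symmetric positive semidefinite, so every eigenvalue is real and nonnegative. The single zero eigenvalue shows the graph is connected.

[0, 0.5858, 2, 3.4142]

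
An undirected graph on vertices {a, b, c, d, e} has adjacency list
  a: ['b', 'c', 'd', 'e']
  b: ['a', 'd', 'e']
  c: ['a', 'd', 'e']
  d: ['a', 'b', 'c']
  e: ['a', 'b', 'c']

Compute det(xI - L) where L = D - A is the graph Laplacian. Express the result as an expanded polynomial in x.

x^5 - 16x^4 + 94x^3 - 240x^2 + 225x

With the vertex order [a, b, c, d, e], the degrees are [4, 3, 3, 3, 3], giving D = diag(4, 3, 3, 3, 3) and L = D - A. L has integer entries, so p(x) = det(xI - L) has integer coefficients. Expanding the determinant yields x^5 - 16x^4 + 94x^3 - 240x^2 + 225x. The constant term is 0 because L is singular (the all-ones vector lies in its kernel). There is one zero in the spectrum, matching the 1 component.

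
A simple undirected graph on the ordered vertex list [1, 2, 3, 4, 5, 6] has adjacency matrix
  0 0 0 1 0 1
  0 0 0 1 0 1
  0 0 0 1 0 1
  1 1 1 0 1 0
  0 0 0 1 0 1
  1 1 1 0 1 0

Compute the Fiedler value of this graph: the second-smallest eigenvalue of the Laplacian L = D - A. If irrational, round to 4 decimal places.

Each diagonal entry of L is the vertex degree and each off-diagonal entry is -1 where an edge is present, 0 otherwise; in the order [1, 2, 3, 4, 5, 6] the diagonal is [2, 2, 2, 4, 2, 4]. The sorted Laplacian eigenvalues are [0, 2, 2, 2, 4, 6]; the algebraic connectivity is the second entry, 2.

2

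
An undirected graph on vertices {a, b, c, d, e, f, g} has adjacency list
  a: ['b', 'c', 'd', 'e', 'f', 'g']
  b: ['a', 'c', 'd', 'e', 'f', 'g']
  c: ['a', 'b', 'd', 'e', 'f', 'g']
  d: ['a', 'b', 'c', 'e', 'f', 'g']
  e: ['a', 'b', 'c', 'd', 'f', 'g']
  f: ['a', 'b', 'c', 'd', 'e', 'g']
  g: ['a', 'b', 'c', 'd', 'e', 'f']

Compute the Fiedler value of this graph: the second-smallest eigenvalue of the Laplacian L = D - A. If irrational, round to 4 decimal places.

7

Each diagonal entry of L is the vertex degree and each off-diagonal entry is -1 where an edge is present, 0 otherwise; in the order [a, b, c, d, e, f, g] the diagonal is [6, 6, 6, 6, 6, 6, 6]. The smallest Laplacian eigenvalue is always 0. The next one, lambda_2 = 7, measures how hard the graph is to disconnect: larger values mean better connectivity. The largest eigenvalue, 7, is at most the vertex count 7. The eigenvalues sum to 42, which equals trace(L) = 2|E|.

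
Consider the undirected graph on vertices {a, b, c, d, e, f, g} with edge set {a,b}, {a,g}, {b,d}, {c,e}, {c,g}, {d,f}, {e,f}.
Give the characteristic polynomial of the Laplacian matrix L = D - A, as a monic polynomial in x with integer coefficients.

x^7 - 14x^6 + 77x^5 - 210x^4 + 294x^3 - 196x^2 + 49x

Each diagonal entry of L is the vertex degree and each off-diagonal entry is -1 where an edge is present, 0 otherwise; in the order [a, b, c, d, e, f, g] the diagonal is [2, 2, 2, 2, 2, 2, 2]. Computing det(xI - L) by cofactor expansion (or equivalently via sum-over-permutations) gives x^7 - 14x^6 + 77x^5 - 210x^4 + 294x^3 - 196x^2 + 49x. Since p(0) = det(-L) = 0, x divides p(x).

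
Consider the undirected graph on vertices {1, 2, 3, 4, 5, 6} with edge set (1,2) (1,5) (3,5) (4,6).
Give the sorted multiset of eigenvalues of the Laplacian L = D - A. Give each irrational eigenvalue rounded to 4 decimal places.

Reading degrees in the order [1, 2, 3, 4, 5, 6] gives [2, 1, 1, 1, 2, 1]; set D = diag(2, 1, 1, 1, 2, 1) and form L = D - A. The multiplicity of 0 as a Laplacian eigenvalue equals the number of connected components. The 2 zero eigenvalues correspond to the 2 connected components. There are 2 zeros in the spectrum, matching the 2 components.

[0, 0, 0.5858, 2, 2, 3.4142]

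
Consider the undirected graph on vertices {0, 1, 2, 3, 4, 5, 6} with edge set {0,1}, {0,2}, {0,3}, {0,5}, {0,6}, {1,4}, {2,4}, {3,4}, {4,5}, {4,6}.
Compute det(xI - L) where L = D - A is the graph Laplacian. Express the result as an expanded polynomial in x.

Reading degrees in the order [0, 1, 2, 3, 4, 5, 6] gives [5, 2, 2, 2, 5, 2, 2]; set D = diag(5, 2, 2, 2, 5, 2, 2) and form L = D - A. L has integer entries, so p(x) = det(xI - L) has integer coefficients. Expanding the determinant yields x^7 - 20x^6 + 155x^5 - 600x^4 + 1240x^3 - 1312x^2 + 560x. Since p(0) = det(-L) = 0, x divides p(x). The eigenvalues sum to 20, which equals trace(L) = 2|E|.

x^7 - 20x^6 + 155x^5 - 600x^4 + 1240x^3 - 1312x^2 + 560x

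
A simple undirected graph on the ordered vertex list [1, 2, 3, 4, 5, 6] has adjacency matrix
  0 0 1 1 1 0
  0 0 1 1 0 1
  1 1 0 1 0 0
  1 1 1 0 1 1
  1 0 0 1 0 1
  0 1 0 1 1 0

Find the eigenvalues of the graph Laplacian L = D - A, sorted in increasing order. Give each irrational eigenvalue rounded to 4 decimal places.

Each diagonal entry of L is the vertex degree and each off-diagonal entry is -1 where an edge is present, 0 otherwise; in the order [1, 2, 3, 4, 5, 6] the diagonal is [3, 3, 3, 5, 3, 3]. Diagonalising L (or applying a numerical eigensolver to the 6x6 matrix) gives the spectrum above. The single zero eigenvalue shows the graph is connected. There is one zero in the spectrum, matching the 1 component. The largest eigenvalue, 6, is at most the vertex count 6.

[0, 2.3820, 2.3820, 4.6180, 4.6180, 6]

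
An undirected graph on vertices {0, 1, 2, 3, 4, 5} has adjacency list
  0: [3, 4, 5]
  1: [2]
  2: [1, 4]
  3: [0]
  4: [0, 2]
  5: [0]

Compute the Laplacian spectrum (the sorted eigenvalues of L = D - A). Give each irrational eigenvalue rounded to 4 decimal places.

Reading degrees in the order [0, 1, 2, 3, 4, 5] gives [3, 1, 2, 1, 2, 1]; set D = diag(3, 1, 2, 1, 2, 1) and form L = D - A. Since every row of L sums to 0, the all-ones vector is in the kernel and 0 is an eigenvalue. The single zero eigenvalue shows the graph is connected. There is one zero in the spectrum, matching the 1 component.

[0, 0.3249, 1, 1.4608, 3, 4.2143]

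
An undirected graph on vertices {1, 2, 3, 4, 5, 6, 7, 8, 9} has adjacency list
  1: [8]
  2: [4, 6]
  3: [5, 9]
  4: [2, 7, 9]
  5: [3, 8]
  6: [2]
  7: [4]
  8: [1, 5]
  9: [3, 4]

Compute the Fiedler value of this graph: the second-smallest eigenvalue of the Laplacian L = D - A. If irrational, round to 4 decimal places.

0.1404

With the vertex order [1, 2, 3, 4, 5, 6, 7, 8, 9], the degrees are [1, 2, 2, 3, 2, 1, 1, 2, 2], giving D = diag(1, 2, 2, 3, 2, 1, 1, 2, 2) and L = D - A. The smallest Laplacian eigenvalue is always 0. The next one, lambda_2 = 0.1404, measures how hard the graph is to disconnect: larger values mean better connectivity. The eigenvalues sum to 16, which equals trace(L) = 2|E|.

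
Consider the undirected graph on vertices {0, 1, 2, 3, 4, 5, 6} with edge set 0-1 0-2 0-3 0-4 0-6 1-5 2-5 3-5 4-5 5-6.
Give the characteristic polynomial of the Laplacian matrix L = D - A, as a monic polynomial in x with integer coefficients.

x^7 - 20x^6 + 155x^5 - 600x^4 + 1240x^3 - 1312x^2 + 560x

With the vertex order [0, 1, 2, 3, 4, 5, 6], the degrees are [5, 2, 2, 2, 2, 5, 2], giving D = diag(5, 2, 2, 2, 2, 5, 2) and L = D - A. L has integer entries, so p(x) = det(xI - L) has integer coefficients. Expanding the determinant yields x^7 - 20x^6 + 155x^5 - 600x^4 + 1240x^3 - 1312x^2 + 560x. Since p(0) = det(-L) = 0, x divides p(x). There is one zero in the spectrum, matching the 1 component.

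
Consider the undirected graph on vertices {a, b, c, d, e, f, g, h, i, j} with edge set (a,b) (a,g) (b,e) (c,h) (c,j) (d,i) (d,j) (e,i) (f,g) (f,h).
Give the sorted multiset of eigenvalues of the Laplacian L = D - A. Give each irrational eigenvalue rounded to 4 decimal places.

Each diagonal entry of L is the vertex degree and each off-diagonal entry is -1 where an edge is present, 0 otherwise; in the order [a, b, c, d, e, f, g, h, i, j] the diagonal is [2, 2, 2, 2, 2, 2, 2, 2, 2, 2]. The multiplicity of 0 as a Laplacian eigenvalue equals the number of connected components. The largest eigenvalue, 4, is at most the vertex count 10.

[0, 0.3820, 0.3820, 1.3820, 1.3820, 2.6180, 2.6180, 3.6180, 3.6180, 4]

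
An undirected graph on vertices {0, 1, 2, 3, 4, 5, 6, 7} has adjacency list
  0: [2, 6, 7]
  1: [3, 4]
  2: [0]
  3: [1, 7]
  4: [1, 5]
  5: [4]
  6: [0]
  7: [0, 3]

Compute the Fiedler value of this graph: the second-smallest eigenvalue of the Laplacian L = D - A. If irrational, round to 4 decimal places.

0.1667

Each diagonal entry of L is the vertex degree and each off-diagonal entry is -1 where an edge is present, 0 otherwise; in the order [0, 1, 2, 3, 4, 5, 6, 7] the diagonal is [3, 2, 1, 2, 2, 1, 1, 2]. Computing the eigenvalues of L and sorting gives [0, 0.1667, 0.7276, 1, 1.6353, 2.6729, 3.5643, 4.2332]. The Fiedler value lambda_2 = 0.1667 is strictly positive, so the graph is connected. By the matrix-tree theorem the graph has (1/8) * product of the nonzero eigenvalues = 1 spanning tree. There is one zero in the spectrum, matching the 1 component.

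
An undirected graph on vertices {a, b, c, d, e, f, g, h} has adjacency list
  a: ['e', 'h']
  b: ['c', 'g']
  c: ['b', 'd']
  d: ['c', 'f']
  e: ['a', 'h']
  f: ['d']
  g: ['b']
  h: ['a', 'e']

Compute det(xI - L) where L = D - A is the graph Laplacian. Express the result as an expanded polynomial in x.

x^8 - 14x^7 + 78x^6 - 218x^5 + 314x^4 - 210x^3 + 45x^2

Reading degrees in the order [a, b, c, d, e, f, g, h] gives [2, 2, 2, 2, 2, 1, 1, 2]; set D = diag(2, 2, 2, 2, 2, 1, 1, 2) and form L = D - A. Computing det(xI - L) by cofactor expansion (or equivalently via sum-over-permutations) gives x^8 - 14x^7 + 78x^6 - 218x^5 + 314x^4 - 210x^3 + 45x^2. The coefficient of x^7 equals -trace(L) = -14, matching the sum of degrees. There are 2 zeros in the spectrum, matching the 2 components.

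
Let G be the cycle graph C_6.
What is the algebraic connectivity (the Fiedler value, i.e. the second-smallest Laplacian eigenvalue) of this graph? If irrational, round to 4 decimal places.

The graph has 6 vertices and degree multiset [2, 2, 2, 2, 2, 2]; D is the diagonal matrix of degrees and L = D - A. Computing the eigenvalues of L and sorting gives [0, 1, 1, 3, 3, 4]. The Fiedler value lambda_2 = 1 is strictly positive, so the graph is connected. There is one zero in the spectrum, matching the 1 component.

1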